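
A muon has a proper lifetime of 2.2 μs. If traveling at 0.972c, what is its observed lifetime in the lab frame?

Proper lifetime τ₀ = 2.2 μs
γ = 1/√(1 - 0.972²) = 4.25567
τ = γτ₀ = 4.25567 × 2.2 μs = 9.362 μs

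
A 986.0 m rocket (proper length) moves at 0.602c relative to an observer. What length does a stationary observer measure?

Proper length L₀ = 986.0 m
γ = 1/√(1 - 0.602²) = 1.2524
L = L₀/γ = 986.0/1.2524 = 787.3 m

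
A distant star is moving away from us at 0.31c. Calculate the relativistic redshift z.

β = 0.31
(1+β)/(1-β) = 1.31/0.69 = 1.8986
√(1.8986) = 1.3779
z = 1.3779 - 1 = 0.3779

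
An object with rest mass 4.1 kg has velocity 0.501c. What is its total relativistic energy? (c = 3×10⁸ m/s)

γ = 1/√(1 - 0.501²) = 1.1555
mc² = 4.1 × (3×10⁸)² = 3.690×10¹⁷ J
E = γmc² = 1.1555 × 3.690×10¹⁷ = 4.264×10¹⁷ J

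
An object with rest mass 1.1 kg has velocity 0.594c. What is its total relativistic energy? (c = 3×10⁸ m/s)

γ = 1/√(1 - 0.594²) = 1.243
mc² = 1.1 × (3×10⁸)² = 9.900×10¹⁶ J
E = γmc² = 1.243 × 9.900×10¹⁶ = 1.231×10¹⁷ J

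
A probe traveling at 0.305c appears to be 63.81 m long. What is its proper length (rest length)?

Contracted length L = 63.81 m
γ = 1/√(1 - 0.305²) = 1.050
L₀ = γL = 1.050 × 63.81 = 67.00 m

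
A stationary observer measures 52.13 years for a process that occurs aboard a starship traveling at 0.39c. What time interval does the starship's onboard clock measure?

Dilated time Δt = 52.13 years
γ = 1/√(1 - 0.39²) = 1.086
Δt₀ = Δt/γ = 52.13/1.086 = 48.00 years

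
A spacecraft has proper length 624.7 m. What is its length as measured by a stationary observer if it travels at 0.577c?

Proper length L₀ = 624.7 m
γ = 1/√(1 - 0.577²) = 1.2244
L = L₀/γ = 624.7/1.2244 = 510.2 m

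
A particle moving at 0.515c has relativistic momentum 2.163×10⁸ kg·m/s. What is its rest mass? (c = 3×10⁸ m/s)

γ = 1/√(1 - 0.515²) = 1.167
v = 0.515 × 3×10⁸ = 1.545×10⁸ m/s
m = p/(γv) = 2.163×10⁸/(1.167 × 1.545×10⁸) = 1.200 kg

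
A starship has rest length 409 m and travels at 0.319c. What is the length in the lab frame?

Proper length L₀ = 409 m
γ = 1/√(1 - 0.319²) = 1.0551
L = L₀/γ = 409/1.0551 = 387.6 m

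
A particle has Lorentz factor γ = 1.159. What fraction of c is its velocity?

From γ = 1/√(1 - v²/c²):
1/γ² = 1/1.159² = 0.74445
v²/c² = 1 - 0.74445 = 0.25555
v/c = √(0.25555) = 0.5055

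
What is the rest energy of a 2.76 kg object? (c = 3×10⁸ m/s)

c² = (3×10⁸)² = 9.000×10¹⁶ m²/s²
E₀ = mc² = 2.76 × 9.000×10¹⁶ = 2.484×10¹⁷ J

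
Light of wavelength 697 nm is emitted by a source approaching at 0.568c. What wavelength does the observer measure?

β = 0.568
Wavelength Doppler factor = √(0.432/1.568) = √(0.27551) = 0.52489
λ_obs = 697 × 0.52489 = 365.8 nm (blueshift)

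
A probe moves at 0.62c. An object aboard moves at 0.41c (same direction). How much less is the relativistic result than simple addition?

Classical: u' + v = 0.41 + 0.62 = 1.03c
Relativistic: u = (0.41 + 0.62)/(1 + 0.2542) = 1.03/1.2542 = 0.8212c
Difference: 1.03 - 0.8212 = 0.2088c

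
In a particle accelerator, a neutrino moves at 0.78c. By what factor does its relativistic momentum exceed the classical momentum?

p_rel = γmv, p_class = mv
Ratio = γ = 1/√(1 - 0.78²)
= 1/√(0.3916) = 1.598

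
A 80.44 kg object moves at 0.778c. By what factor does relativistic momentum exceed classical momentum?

p_rel = γmv, p_class = mv
Ratio = γ = 1/√(1 - 0.778²) = 1.592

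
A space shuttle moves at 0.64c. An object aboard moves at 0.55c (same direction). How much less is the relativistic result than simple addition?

Classical: u' + v = 0.55 + 0.64 = 1.19c
Relativistic: u = (0.55 + 0.64)/(1 + 0.352) = 1.19/1.352 = 0.8802c
Difference: 1.19 - 0.8802 = 0.3098c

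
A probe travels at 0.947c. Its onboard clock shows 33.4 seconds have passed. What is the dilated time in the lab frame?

Proper time Δt₀ = 33.4 seconds
γ = 1/√(1 - 0.947²) = 3.113
Δt = γΔt₀ = 3.113 × 33.4 = 104.0 seconds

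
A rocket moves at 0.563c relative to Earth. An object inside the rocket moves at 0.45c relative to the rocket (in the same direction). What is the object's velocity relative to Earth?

u = (u' + v)/(1 + u'v/c²)
Numerator: 0.45 + 0.563 = 1.013
Denominator: 1 + 0.25335 = 1.25335
u = 1.013/1.25335 = 0.8082c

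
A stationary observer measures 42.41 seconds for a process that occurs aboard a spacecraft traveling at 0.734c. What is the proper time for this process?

Dilated time Δt = 42.41 seconds
γ = 1/√(1 - 0.734²) = 1.4724
Δt₀ = Δt/γ = 42.41/1.4724 = 28.80 seconds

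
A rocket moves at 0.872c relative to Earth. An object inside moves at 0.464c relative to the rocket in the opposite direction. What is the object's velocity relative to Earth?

Object's velocity in rocket frame is u' = -0.464c
u = (u' + v)/(1 + u'v/c²) = (v - 0.464)/(1 - 0.464·v/c²)
Numerator: 0.872 - 0.464 = 0.408
Denominator: 1 - 0.404608 = 0.595392
u = 0.408/0.595392 = 0.6853c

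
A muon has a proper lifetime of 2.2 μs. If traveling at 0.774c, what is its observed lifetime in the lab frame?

Proper lifetime τ₀ = 2.2 μs
γ = 1/√(1 - 0.774²) = 1.579
τ = γτ₀ = 1.579 × 2.2 μs = 3.474 μs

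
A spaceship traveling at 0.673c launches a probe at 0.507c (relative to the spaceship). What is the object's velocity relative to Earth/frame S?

u = (u' + v)/(1 + u'v/c²)
Numerator: 0.507 + 0.673 = 1.18
Denominator: 1 + 0.341211 = 1.341211
u = 1.18/1.341211 = 0.8798c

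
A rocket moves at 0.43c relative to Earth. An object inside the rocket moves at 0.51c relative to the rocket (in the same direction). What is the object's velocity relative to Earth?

u = (u' + v)/(1 + u'v/c²)
Numerator: 0.51 + 0.43 = 0.94
Denominator: 1 + 0.2193 = 1.2193
u = 0.94/1.2193 = 0.7709c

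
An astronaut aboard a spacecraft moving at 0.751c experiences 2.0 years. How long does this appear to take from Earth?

Proper time Δt₀ = 2.0 years
γ = 1/√(1 - 0.751²) = 1.5145
Δt = γΔt₀ = 1.5145 × 2.0 = 3.029 years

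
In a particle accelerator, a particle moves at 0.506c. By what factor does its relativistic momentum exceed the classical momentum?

p_rel = γmv, p_class = mv
Ratio = γ = 1/√(1 - 0.506²)
= 1/√(0.743964) = 1.159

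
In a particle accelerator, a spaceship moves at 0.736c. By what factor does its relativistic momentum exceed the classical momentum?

p_rel = γmv, p_class = mv
Ratio = γ = 1/√(1 - 0.736²)
= 1/√(0.458304) = 1.477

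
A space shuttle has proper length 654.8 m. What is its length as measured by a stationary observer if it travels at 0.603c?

Proper length L₀ = 654.8 m
γ = 1/√(1 - 0.603²) = 1.2535
L = L₀/γ = 654.8/1.2535 = 522.4 m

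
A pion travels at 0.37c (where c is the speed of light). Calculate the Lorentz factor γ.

v/c = 0.37, so (v/c)² = 0.1369
1 - (v/c)² = 0.8631
γ = 1/√(0.8631) = 1.076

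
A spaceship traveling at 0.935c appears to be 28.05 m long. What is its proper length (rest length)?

Contracted length L = 28.05 m
γ = 1/√(1 - 0.935²) = 2.8197
L₀ = γL = 2.8197 × 28.05 = 79.09 m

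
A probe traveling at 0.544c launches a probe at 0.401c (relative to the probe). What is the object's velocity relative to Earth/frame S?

u = (u' + v)/(1 + u'v/c²)
Numerator: 0.401 + 0.544 = 0.945
Denominator: 1 + 0.218144 = 1.218144
u = 0.945/1.218144 = 0.7758c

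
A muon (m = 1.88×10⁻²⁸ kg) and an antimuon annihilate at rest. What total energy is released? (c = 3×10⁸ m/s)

Both particles have the same rest mass, so total mass = 2m
E = 2m·c² = 2 × 1.88×10⁻²⁸ × (3×10⁸)²
= 2 × 1.88×10⁻²⁸ × 9×10¹⁶
= 3.384×10⁻¹¹ J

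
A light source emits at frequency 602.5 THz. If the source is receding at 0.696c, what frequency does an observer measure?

β = v/c = 0.696
(1-β)/(1+β) = 0.304/1.696 = 0.17925
Doppler factor = √(0.17925) = 0.4234
f_obs = 602.5 × 0.4234 = 255.1 THz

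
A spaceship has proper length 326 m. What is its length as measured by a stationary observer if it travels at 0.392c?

Proper length L₀ = 326 m
γ = 1/√(1 - 0.392²) = 1.087
L = L₀/γ = 326/1.087 = 299.9 m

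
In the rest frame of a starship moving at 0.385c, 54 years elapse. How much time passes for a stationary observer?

Proper time Δt₀ = 54 years
γ = 1/√(1 - 0.385²) = 1.0835
Δt = γΔt₀ = 1.0835 × 54 = 58.51 years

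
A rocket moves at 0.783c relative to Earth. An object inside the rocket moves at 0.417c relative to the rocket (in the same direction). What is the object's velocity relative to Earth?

u = (u' + v)/(1 + u'v/c²)
Numerator: 0.417 + 0.783 = 1.2
Denominator: 1 + 0.326511 = 1.326511
u = 1.2/1.326511 = 0.9046c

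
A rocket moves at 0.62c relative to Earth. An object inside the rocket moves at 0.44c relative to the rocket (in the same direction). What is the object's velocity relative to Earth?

u = (u' + v)/(1 + u'v/c²)
Numerator: 0.44 + 0.62 = 1.06
Denominator: 1 + 0.2728 = 1.2728
u = 1.06/1.2728 = 0.8328c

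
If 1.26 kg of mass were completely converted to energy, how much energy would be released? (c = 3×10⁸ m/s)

Using E = mc²:
c² = (3×10⁸)² = 9×10¹⁶ m²/s²
E = 1.26 × 9×10¹⁶ = 1.134×10¹⁷ J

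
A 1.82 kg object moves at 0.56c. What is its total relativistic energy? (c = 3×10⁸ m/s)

γ = 1/√(1 - 0.56²) = 1.207
mc² = 1.82 × (3×10⁸)² = 1.638×10¹⁷ J
E = γmc² = 1.207 × 1.638×10¹⁷ = 1.977×10¹⁷ J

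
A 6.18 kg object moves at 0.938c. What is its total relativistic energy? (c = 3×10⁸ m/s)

γ = 1/√(1 - 0.938²) = 2.885
mc² = 6.18 × (3×10⁸)² = 5.562×10¹⁷ J
E = γmc² = 2.885 × 5.562×10¹⁷ = 1.605×10¹⁸ J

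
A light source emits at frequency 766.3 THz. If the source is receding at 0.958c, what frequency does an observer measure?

β = v/c = 0.958
(1-β)/(1+β) = 0.042/1.958 = 0.02145
Doppler factor = √(0.02145) = 0.14646
f_obs = 766.3 × 0.14646 = 112.2 THz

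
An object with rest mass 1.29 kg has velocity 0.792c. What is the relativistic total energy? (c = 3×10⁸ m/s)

γ = 1/√(1 - 0.792²) = 1.638
mc² = 1.29 × (3×10⁸)² = 1.161×10¹⁷ J
E = γmc² = 1.638 × 1.161×10¹⁷ = 1.902×10¹⁷ J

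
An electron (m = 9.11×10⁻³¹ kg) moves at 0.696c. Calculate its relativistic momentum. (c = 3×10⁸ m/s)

γ = 1/√(1 - 0.696²) = 1.3927
v = 0.696 × 3×10⁸ = 2.088×10⁸ m/s
p = γmv = 1.3927 × 9.11×10⁻³¹ × 2.088×10⁸ = 2.649×10⁻²² kg·m/s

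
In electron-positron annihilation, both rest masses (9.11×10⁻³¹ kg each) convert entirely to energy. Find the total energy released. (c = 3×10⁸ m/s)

Both particles have the same rest mass, so total mass = 2m
E = 2m·c² = 2 × 9.11×10⁻³¹ × (3×10⁸)²
= 2 × 9.11×10⁻³¹ × 9×10¹⁶
= 1.640×10⁻¹³ J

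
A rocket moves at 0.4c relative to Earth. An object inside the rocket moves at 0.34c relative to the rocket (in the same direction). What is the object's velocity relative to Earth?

u = (u' + v)/(1 + u'v/c²)
Numerator: 0.34 + 0.4 = 0.74
Denominator: 1 + 0.136 = 1.136
u = 0.74/1.136 = 0.6514c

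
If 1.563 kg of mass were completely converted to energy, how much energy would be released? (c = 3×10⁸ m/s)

Using E = mc²:
c² = (3×10⁸)² = 9×10¹⁶ m²/s²
E = 1.563 × 9×10¹⁶ = 1.407×10¹⁷ J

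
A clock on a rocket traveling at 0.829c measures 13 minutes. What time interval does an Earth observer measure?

Proper time Δt₀ = 13 minutes
γ = 1/√(1 - 0.829²) = 1.7881
Δt = γΔt₀ = 1.7881 × 13 = 23.25 minutes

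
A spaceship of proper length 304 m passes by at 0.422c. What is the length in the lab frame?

Proper length L₀ = 304 m
γ = 1/√(1 - 0.422²) = 1.103
L = L₀/γ = 304/1.103 = 275.6 m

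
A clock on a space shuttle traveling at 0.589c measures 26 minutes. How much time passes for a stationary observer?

Proper time Δt₀ = 26 minutes
γ = 1/√(1 - 0.589²) = 1.2374
Δt = γΔt₀ = 1.2374 × 26 = 32.17 minutes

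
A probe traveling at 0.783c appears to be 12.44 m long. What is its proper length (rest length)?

Contracted length L = 12.44 m
γ = 1/√(1 - 0.783²) = 1.608
L₀ = γL = 1.608 × 12.44 = 20.00 m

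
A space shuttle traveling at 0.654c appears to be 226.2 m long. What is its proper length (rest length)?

Contracted length L = 226.2 m
γ = 1/√(1 - 0.654²) = 1.322
L₀ = γL = 1.322 × 226.2 = 299.0 m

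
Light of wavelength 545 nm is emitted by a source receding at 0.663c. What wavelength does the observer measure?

β = 0.663
Wavelength Doppler factor = √(1.663/0.337) = √(4.9347) = 2.2214
λ_obs = 545 × 2.2214 = 1211 nm (redshift)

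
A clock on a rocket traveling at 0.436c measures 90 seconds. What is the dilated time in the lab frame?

Proper time Δt₀ = 90 seconds
γ = 1/√(1 - 0.436²) = 1.1112
Δt = γΔt₀ = 1.1112 × 90 = 100.0 seconds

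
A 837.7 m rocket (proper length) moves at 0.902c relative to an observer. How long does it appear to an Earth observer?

Proper length L₀ = 837.7 m
γ = 1/√(1 - 0.902²) = 2.316
L = L₀/γ = 837.7/2.316 = 361.7 m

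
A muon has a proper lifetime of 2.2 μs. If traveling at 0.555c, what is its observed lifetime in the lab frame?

Proper lifetime τ₀ = 2.2 μs
γ = 1/√(1 - 0.555²) = 1.2021
τ = γτ₀ = 1.2021 × 2.2 μs = 2.645 μs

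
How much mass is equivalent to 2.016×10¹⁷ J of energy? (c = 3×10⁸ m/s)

From E = mc², we get m = E/c²
c² = (3×10⁸)² = 9×10¹⁶ m²/s²
m = 2.016×10¹⁷ / 9×10¹⁶ = 2.240 kg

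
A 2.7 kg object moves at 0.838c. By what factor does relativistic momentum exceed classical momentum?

p_rel = γmv, p_class = mv
Ratio = γ = 1/√(1 - 0.838²) = 1.833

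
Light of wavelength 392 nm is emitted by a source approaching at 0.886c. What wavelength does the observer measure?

β = 0.886
Wavelength Doppler factor = √(0.114/1.886) = √(0.060445) = 0.24586
λ_obs = 392 × 0.24586 = 96.38 nm (blueshift)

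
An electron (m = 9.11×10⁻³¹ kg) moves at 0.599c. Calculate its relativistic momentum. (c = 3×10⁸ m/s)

γ = 1/√(1 - 0.599²) = 1.2488
v = 0.599 × 3×10⁸ = 1.797×10⁸ m/s
p = γmv = 1.2488 × 9.11×10⁻³¹ × 1.797×10⁸ = 2.044×10⁻²² kg·m/s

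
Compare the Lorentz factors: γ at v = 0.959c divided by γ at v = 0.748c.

γ₁ = 1/√(1 - 0.959²) = 3.529
γ₂ = 1/√(1 - 0.748²) = 1.507
γ₁/γ₂ = 3.529/1.507 = 2.342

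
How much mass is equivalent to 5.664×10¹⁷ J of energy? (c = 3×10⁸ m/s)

From E = mc², we get m = E/c²
c² = (3×10⁸)² = 9×10¹⁶ m²/s²
m = 5.664×10¹⁷ / 9×10¹⁶ = 6.293 kg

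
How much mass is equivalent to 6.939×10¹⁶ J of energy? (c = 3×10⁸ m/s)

From E = mc², we get m = E/c²
c² = (3×10⁸)² = 9×10¹⁶ m²/s²
m = 6.939×10¹⁶ / 9×10¹⁶ = 0.7710 kg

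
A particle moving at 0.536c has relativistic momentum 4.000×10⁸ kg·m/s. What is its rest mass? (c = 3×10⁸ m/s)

γ = 1/√(1 - 0.536²) = 1.1845
v = 0.536 × 3×10⁸ = 1.608×10⁸ m/s
m = p/(γv) = 4.000×10⁸/(1.1845 × 1.608×10⁸) = 2.100 kg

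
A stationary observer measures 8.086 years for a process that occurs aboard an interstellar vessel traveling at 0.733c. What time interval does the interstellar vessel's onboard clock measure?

Dilated time Δt = 8.086 years
γ = 1/√(1 - 0.733²) = 1.4701
Δt₀ = Δt/γ = 8.086/1.4701 = 5.500 years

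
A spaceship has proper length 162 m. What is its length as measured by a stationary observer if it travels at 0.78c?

Proper length L₀ = 162 m
γ = 1/√(1 - 0.78²) = 1.598
L = L₀/γ = 162/1.598 = 101.4 m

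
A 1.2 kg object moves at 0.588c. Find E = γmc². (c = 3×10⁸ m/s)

γ = 1/√(1 - 0.588²) = 1.236
mc² = 1.2 × (3×10⁸)² = 1.080×10¹⁷ J
E = γmc² = 1.236 × 1.080×10¹⁷ = 1.335×10¹⁷ J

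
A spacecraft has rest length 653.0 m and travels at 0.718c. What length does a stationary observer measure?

Proper length L₀ = 653.0 m
γ = 1/√(1 - 0.718²) = 1.4367
L = L₀/γ = 653.0/1.4367 = 454.5 m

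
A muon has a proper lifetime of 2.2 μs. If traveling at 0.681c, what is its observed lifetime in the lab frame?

Proper lifetime τ₀ = 2.2 μs
γ = 1/√(1 - 0.681²) = 1.3656
τ = γτ₀ = 1.3656 × 2.2 μs = 3.004 μs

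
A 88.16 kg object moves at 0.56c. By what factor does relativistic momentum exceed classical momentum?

p_rel = γmv, p_class = mv
Ratio = γ = 1/√(1 - 0.56²) = 1.207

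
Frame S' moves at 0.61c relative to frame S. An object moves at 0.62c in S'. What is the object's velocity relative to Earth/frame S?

u = (u' + v)/(1 + u'v/c²)
Numerator: 0.62 + 0.61 = 1.23
Denominator: 1 + 0.3782 = 1.3782
u = 1.23/1.3782 = 0.8925c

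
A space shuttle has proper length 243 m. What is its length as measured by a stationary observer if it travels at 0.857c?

Proper length L₀ = 243 m
γ = 1/√(1 - 0.857²) = 1.941
L = L₀/γ = 243/1.941 = 125.2 m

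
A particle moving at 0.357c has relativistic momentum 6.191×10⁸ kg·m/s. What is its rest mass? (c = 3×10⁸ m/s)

γ = 1/√(1 - 0.357²) = 1.0705
v = 0.357 × 3×10⁸ = 1.071×10⁸ m/s
m = p/(γv) = 6.191×10⁸/(1.0705 × 1.071×10⁸) = 5.400 kg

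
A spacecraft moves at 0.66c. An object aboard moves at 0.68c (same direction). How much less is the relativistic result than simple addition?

Classical: u' + v = 0.68 + 0.66 = 1.34c
Relativistic: u = (0.68 + 0.66)/(1 + 0.4488) = 1.34/1.4488 = 0.9249c
Difference: 1.34 - 0.9249 = 0.4151c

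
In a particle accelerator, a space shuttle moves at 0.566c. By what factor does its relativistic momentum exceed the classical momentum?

p_rel = γmv, p_class = mv
Ratio = γ = 1/√(1 - 0.566²)
= 1/√(0.679644) = 1.213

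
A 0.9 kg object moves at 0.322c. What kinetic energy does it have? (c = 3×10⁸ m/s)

γ = 1/√(1 - 0.322²) = 1.05626
γ - 1 = 0.05626
KE = (γ-1)mc² = 0.05626 × 0.9 × (3×10⁸)² = 4.557×10¹⁵ J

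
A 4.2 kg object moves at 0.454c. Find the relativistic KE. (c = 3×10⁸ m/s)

γ = 1/√(1 - 0.454²) = 1.12233
γ - 1 = 0.12233
KE = (γ-1)mc² = 0.12233 × 4.2 × (3×10⁸)² = 4.624×10¹⁶ J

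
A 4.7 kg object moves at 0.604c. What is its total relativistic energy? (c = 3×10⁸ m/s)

γ = 1/√(1 - 0.604²) = 1.25473
mc² = 4.7 × (3×10⁸)² = 4.230×10¹⁷ J
E = γmc² = 1.25473 × 4.230×10¹⁷ = 5.308×10¹⁷ J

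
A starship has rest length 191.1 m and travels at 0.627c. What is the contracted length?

Proper length L₀ = 191.1 m
γ = 1/√(1 - 0.627²) = 1.2837
L = L₀/γ = 191.1/1.2837 = 148.9 m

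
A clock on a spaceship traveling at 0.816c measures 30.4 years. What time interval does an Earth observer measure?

Proper time Δt₀ = 30.4 years
γ = 1/√(1 - 0.816²) = 1.730
Δt = γΔt₀ = 1.730 × 30.4 = 52.59 years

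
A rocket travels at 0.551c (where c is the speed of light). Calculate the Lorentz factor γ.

v/c = 0.551, so (v/c)² = 0.303601
1 - (v/c)² = 0.696399
γ = 1/√(0.696399) = 1.198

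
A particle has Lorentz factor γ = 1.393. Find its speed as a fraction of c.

From γ = 1/√(1 - v²/c²):
1/γ² = 1/1.393² = 0.5153
v²/c² = 1 - 0.5153 = 0.4847
v/c = √(0.4847) = 0.6962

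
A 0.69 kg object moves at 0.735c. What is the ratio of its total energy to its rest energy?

E = γmc², E₀ = mc²
E/E₀ = γ = 1/√(1 - 0.735²) = 1.475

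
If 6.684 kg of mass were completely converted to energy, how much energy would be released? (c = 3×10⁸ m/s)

Using E = mc²:
c² = (3×10⁸)² = 9×10¹⁶ m²/s²
E = 6.684 × 9×10¹⁶ = 6.016×10¹⁷ J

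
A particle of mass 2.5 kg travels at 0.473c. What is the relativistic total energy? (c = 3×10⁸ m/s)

γ = 1/√(1 - 0.473²) = 1.135
mc² = 2.5 × (3×10⁸)² = 2.250×10¹⁷ J
E = γmc² = 1.135 × 2.250×10¹⁷ = 2.554×10¹⁷ J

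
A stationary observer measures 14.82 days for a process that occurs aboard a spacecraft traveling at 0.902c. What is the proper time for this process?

Dilated time Δt = 14.82 days
γ = 1/√(1 - 0.902²) = 2.3162
Δt₀ = Δt/γ = 14.82/2.3162 = 6.398 days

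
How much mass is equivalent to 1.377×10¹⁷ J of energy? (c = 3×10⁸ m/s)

From E = mc², we get m = E/c²
c² = (3×10⁸)² = 9×10¹⁶ m²/s²
m = 1.377×10¹⁷ / 9×10¹⁶ = 1.530 kg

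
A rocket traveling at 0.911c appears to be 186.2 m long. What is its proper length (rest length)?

Contracted length L = 186.2 m
γ = 1/√(1 - 0.911²) = 2.425
L₀ = γL = 2.425 × 186.2 = 451.5 m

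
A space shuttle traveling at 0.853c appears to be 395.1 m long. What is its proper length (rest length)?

Contracted length L = 395.1 m
γ = 1/√(1 - 0.853²) = 1.916
L₀ = γL = 1.916 × 395.1 = 757.0 m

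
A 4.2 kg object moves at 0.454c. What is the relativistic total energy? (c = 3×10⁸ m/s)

γ = 1/√(1 - 0.454²) = 1.1223
mc² = 4.2 × (3×10⁸)² = 3.780×10¹⁷ J
E = γmc² = 1.1223 × 3.780×10¹⁷ = 4.242×10¹⁷ J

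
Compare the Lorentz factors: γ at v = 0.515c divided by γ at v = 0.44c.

γ₁ = 1/√(1 - 0.515²) = 1.167
γ₂ = 1/√(1 - 0.44²) = 1.114
γ₁/γ₂ = 1.167/1.114 = 1.048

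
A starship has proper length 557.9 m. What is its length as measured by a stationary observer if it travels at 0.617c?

Proper length L₀ = 557.9 m
γ = 1/√(1 - 0.617²) = 1.2707
L = L₀/γ = 557.9/1.2707 = 439.0 m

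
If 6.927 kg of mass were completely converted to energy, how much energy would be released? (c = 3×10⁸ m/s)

Using E = mc²:
c² = (3×10⁸)² = 9×10¹⁶ m²/s²
E = 6.927 × 9×10¹⁶ = 6.234×10¹⁷ J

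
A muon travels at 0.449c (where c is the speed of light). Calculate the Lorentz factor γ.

v/c = 0.449, so (v/c)² = 0.201601
1 - (v/c)² = 0.798399
γ = 1/√(0.798399) = 1.119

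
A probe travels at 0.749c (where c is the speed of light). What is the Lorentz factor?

v/c = 0.749, so (v/c)² = 0.561001
1 - (v/c)² = 0.438999
γ = 1/√(0.438999) = 1.509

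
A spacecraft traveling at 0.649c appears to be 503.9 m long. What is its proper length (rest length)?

Contracted length L = 503.9 m
γ = 1/√(1 - 0.649²) = 1.3144
L₀ = γL = 1.3144 × 503.9 = 662.3 m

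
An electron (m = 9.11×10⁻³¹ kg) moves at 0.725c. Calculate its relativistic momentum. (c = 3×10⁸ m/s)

γ = 1/√(1 - 0.725²) = 1.452
v = 0.725 × 3×10⁸ = 2.175×10⁸ m/s
p = γmv = 1.452 × 9.11×10⁻³¹ × 2.175×10⁸ = 2.877×10⁻²² kg·m/s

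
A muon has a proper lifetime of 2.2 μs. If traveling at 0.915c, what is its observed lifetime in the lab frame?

Proper lifetime τ₀ = 2.2 μs
γ = 1/√(1 - 0.915²) = 2.4786
τ = γτ₀ = 2.4786 × 2.2 μs = 5.453 μs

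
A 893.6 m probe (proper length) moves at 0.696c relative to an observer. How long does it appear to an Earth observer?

Proper length L₀ = 893.6 m
γ = 1/√(1 - 0.696²) = 1.3927
L = L₀/γ = 893.6/1.3927 = 641.6 m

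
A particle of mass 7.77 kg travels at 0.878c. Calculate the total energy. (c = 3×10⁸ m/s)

γ = 1/√(1 - 0.878²) = 2.089
mc² = 7.77 × (3×10⁸)² = 6.993×10¹⁷ J
E = γmc² = 2.089 × 6.993×10¹⁷ = 1.461×10¹⁸ J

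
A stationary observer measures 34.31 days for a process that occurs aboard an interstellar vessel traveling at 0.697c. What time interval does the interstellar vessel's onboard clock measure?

Dilated time Δt = 34.31 days
γ = 1/√(1 - 0.697²) = 1.3946
Δt₀ = Δt/γ = 34.31/1.3946 = 24.60 days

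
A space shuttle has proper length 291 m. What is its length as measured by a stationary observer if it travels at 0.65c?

Proper length L₀ = 291 m
γ = 1/√(1 - 0.65²) = 1.316
L = L₀/γ = 291/1.316 = 221.1 m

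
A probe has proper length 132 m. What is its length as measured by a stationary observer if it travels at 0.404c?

Proper length L₀ = 132 m
γ = 1/√(1 - 0.404²) = 1.0932
L = L₀/γ = 132/1.0932 = 120.7 m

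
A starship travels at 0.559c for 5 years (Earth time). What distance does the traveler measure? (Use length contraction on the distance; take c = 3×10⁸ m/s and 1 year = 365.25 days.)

Earth distance: d = v × t = 0.559c × 5 yr = 2.646×10¹⁶ m
γ = 1.206
d' = d/γ = 2.646×10¹⁶/1.206 = 2.194×10¹⁶ m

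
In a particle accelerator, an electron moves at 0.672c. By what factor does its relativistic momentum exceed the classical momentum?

p_rel = γmv, p_class = mv
Ratio = γ = 1/√(1 - 0.672²)
= 1/√(0.548416) = 1.350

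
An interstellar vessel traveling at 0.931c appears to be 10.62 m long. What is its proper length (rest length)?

Contracted length L = 10.62 m
γ = 1/√(1 - 0.931²) = 2.7396
L₀ = γL = 2.7396 × 10.62 = 29.09 m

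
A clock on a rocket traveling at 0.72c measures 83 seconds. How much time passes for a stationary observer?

Proper time Δt₀ = 83 seconds
γ = 1/√(1 - 0.72²) = 1.441
Δt = γΔt₀ = 1.441 × 83 = 119.6 seconds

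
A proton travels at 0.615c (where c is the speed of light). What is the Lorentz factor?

v/c = 0.615, so (v/c)² = 0.378225
1 - (v/c)² = 0.621775
γ = 1/√(0.621775) = 1.268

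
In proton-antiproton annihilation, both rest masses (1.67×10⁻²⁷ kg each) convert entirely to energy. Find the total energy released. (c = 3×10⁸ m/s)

Both particles have the same rest mass, so total mass = 2m
E = 2m·c² = 2 × 1.67×10⁻²⁷ × (3×10⁸)²
= 2 × 1.67×10⁻²⁷ × 9×10¹⁶
= 3.006×10⁻¹⁰ J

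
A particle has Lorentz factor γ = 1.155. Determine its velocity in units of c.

From γ = 1/√(1 - v²/c²):
1/γ² = 1/1.155² = 0.7496
v²/c² = 1 - 0.7496 = 0.2504
v/c = √(0.2504) = 0.5004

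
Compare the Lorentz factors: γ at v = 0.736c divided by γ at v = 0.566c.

γ₁ = 1/√(1 - 0.736²) = 1.477
γ₂ = 1/√(1 - 0.566²) = 1.213
γ₁/γ₂ = 1.477/1.213 = 1.218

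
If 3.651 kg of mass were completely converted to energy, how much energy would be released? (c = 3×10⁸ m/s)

Using E = mc²:
c² = (3×10⁸)² = 9×10¹⁶ m²/s²
E = 3.651 × 9×10¹⁶ = 3.286×10¹⁷ J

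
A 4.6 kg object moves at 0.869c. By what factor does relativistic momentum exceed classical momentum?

p_rel = γmv, p_class = mv
Ratio = γ = 1/√(1 - 0.869²) = 2.021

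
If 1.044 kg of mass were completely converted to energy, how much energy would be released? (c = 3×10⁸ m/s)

Using E = mc²:
c² = (3×10⁸)² = 9×10¹⁶ m²/s²
E = 1.044 × 9×10¹⁶ = 9.396×10¹⁶ J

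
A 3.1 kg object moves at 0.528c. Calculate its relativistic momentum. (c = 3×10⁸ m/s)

γ = 1/√(1 - 0.528²) = 1.1775
v = 0.528 × 3×10⁸ = 1.584×10⁸ m/s
p = γmv = 1.1775 × 3.1 × 1.584×10⁸ = 5.782×10⁸ kg·m/s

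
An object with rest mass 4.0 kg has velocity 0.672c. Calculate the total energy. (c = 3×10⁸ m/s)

γ = 1/√(1 - 0.672²) = 1.3503
mc² = 4.0 × (3×10⁸)² = 3.600×10¹⁷ J
E = γmc² = 1.3503 × 3.600×10¹⁷ = 4.861×10¹⁷ J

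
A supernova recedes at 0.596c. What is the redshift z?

β = 0.596
(1+β)/(1-β) = 1.596/0.404 = 3.9505
√(3.9505) = 1.9876
z = 1.9876 - 1 = 0.9876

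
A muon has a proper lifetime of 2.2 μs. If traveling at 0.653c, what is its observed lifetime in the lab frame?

Proper lifetime τ₀ = 2.2 μs
γ = 1/√(1 - 0.653²) = 1.3204
τ = γτ₀ = 1.3204 × 2.2 μs = 2.905 μs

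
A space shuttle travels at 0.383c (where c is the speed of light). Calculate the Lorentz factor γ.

v/c = 0.383, so (v/c)² = 0.146689
1 - (v/c)² = 0.853311
γ = 1/√(0.853311) = 1.083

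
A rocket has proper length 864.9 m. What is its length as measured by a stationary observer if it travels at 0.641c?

Proper length L₀ = 864.9 m
γ = 1/√(1 - 0.641²) = 1.303
L = L₀/γ = 864.9/1.303 = 663.8 m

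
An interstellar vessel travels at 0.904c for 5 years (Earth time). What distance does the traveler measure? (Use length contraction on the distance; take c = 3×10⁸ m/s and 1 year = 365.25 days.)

Earth distance: d = v × t = 0.904c × 5 yr = 4.27921×10¹⁶ m
γ = 2.33900
d' = d/γ = 4.27921×10¹⁶/2.33900 = 1.830×10¹⁶ m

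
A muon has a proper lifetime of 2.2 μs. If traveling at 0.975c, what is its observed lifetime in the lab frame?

Proper lifetime τ₀ = 2.2 μs
γ = 1/√(1 - 0.975²) = 4.5004
τ = γτ₀ = 4.5004 × 2.2 μs = 9.901 μs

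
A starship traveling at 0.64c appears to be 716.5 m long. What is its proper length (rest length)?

Contracted length L = 716.5 m
γ = 1/√(1 - 0.64²) = 1.3014
L₀ = γL = 1.3014 × 716.5 = 932.5 m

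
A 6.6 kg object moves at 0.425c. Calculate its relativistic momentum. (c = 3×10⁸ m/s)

γ = 1/√(1 - 0.425²) = 1.1047
v = 0.425 × 3×10⁸ = 1.275×10⁸ m/s
p = γmv = 1.1047 × 6.6 × 1.275×10⁸ = 9.296×10⁸ kg·m/s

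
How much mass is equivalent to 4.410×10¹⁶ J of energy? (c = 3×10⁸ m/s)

From E = mc², we get m = E/c²
c² = (3×10⁸)² = 9×10¹⁶ m²/s²
m = 4.410×10¹⁶ / 9×10¹⁶ = 0.4900 kg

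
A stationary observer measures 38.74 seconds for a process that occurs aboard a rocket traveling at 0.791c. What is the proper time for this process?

Dilated time Δt = 38.74 seconds
γ = 1/√(1 - 0.791²) = 1.6345
Δt₀ = Δt/γ = 38.74/1.6345 = 23.70 seconds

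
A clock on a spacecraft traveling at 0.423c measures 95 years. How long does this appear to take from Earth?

Proper time Δt₀ = 95 years
γ = 1/√(1 - 0.423²) = 1.1036
Δt = γΔt₀ = 1.1036 × 95 = 104.8 years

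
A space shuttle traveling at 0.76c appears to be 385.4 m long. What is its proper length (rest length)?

Contracted length L = 385.4 m
γ = 1/√(1 - 0.76²) = 1.5386
L₀ = γL = 1.5386 × 385.4 = 593.0 m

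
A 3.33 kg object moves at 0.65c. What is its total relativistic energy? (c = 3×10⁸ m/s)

γ = 1/√(1 - 0.65²) = 1.316
mc² = 3.33 × (3×10⁸)² = 2.997×10¹⁷ J
E = γmc² = 1.316 × 2.997×10¹⁷ = 3.944×10¹⁷ J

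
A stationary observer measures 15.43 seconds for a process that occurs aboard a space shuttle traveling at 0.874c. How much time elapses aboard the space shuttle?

Dilated time Δt = 15.43 seconds
γ = 1/√(1 - 0.874²) = 2.058
Δt₀ = Δt/γ = 15.43/2.058 = 7.498 seconds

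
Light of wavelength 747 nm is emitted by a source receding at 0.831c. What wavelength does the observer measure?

β = 0.831
Wavelength Doppler factor = √(1.831/0.169) = √(10.834) = 3.292
λ_obs = 747 × 3.292 = 2459 nm (redshift)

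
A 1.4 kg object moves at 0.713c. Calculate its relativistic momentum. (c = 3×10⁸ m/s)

γ = 1/√(1 - 0.713²) = 1.4262
v = 0.713 × 3×10⁸ = 2.139×10⁸ m/s
p = γmv = 1.4262 × 1.4 × 2.139×10⁸ = 4.271×10⁸ kg·m/s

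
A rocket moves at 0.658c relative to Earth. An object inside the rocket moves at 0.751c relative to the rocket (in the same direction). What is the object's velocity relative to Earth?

u = (u' + v)/(1 + u'v/c²)
Numerator: 0.751 + 0.658 = 1.409
Denominator: 1 + 0.494158 = 1.494158
u = 1.409/1.494158 = 0.9430c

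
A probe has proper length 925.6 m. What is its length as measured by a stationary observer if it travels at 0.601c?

Proper length L₀ = 925.6 m
γ = 1/√(1 - 0.601²) = 1.2512
L = L₀/γ = 925.6/1.2512 = 739.8 m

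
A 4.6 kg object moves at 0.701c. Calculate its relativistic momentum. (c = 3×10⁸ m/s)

γ = 1/√(1 - 0.701²) = 1.402
v = 0.701 × 3×10⁸ = 2.103×10⁸ m/s
p = γmv = 1.402 × 4.6 × 2.103×10⁸ = 1.356×10⁹ kg·m/s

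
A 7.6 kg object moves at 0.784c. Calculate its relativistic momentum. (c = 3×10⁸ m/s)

γ = 1/√(1 - 0.784²) = 1.611
v = 0.784 × 3×10⁸ = 2.352×10⁸ m/s
p = γmv = 1.611 × 7.6 × 2.352×10⁸ = 2.880×10⁹ kg·m/s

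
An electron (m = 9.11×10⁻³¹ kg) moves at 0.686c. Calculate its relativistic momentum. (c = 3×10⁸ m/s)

γ = 1/√(1 - 0.686²) = 1.3744
v = 0.686 × 3×10⁸ = 2.058×10⁸ m/s
p = γmv = 1.3744 × 9.11×10⁻³¹ × 2.058×10⁸ = 2.577×10⁻²² kg·m/s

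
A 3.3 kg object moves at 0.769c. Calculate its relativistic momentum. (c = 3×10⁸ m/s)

γ = 1/√(1 - 0.769²) = 1.564
v = 0.769 × 3×10⁸ = 2.307×10⁸ m/s
p = γmv = 1.564 × 3.3 × 2.307×10⁸ = 1.191×10⁹ kg·m/s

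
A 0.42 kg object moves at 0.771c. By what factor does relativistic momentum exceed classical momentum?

p_rel = γmv, p_class = mv
Ratio = γ = 1/√(1 - 0.771²) = 1.570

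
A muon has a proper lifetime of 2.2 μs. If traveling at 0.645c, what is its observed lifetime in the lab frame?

Proper lifetime τ₀ = 2.2 μs
γ = 1/√(1 - 0.645²) = 1.3086
τ = γτ₀ = 1.3086 × 2.2 μs = 2.879 μs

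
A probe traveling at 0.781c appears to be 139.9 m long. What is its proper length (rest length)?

Contracted length L = 139.9 m
γ = 1/√(1 - 0.781²) = 1.601
L₀ = γL = 1.601 × 139.9 = 224.0 m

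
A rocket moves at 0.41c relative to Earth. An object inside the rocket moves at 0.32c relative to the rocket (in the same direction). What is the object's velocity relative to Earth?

u = (u' + v)/(1 + u'v/c²)
Numerator: 0.32 + 0.41 = 0.73
Denominator: 1 + 0.1312 = 1.1312
u = 0.73/1.1312 = 0.6453c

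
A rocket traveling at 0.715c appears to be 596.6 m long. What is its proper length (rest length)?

Contracted length L = 596.6 m
γ = 1/√(1 - 0.715²) = 1.4304
L₀ = γL = 1.4304 × 596.6 = 853.4 m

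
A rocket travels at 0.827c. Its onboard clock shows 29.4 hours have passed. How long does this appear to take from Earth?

Proper time Δt₀ = 29.4 hours
γ = 1/√(1 - 0.827²) = 1.7787
Δt = γΔt₀ = 1.7787 × 29.4 = 52.29 hours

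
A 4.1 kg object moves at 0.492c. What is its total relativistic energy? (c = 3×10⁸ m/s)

γ = 1/√(1 - 0.492²) = 1.1486
mc² = 4.1 × (3×10⁸)² = 3.690×10¹⁷ J
E = γmc² = 1.1486 × 3.690×10¹⁷ = 4.238×10¹⁷ J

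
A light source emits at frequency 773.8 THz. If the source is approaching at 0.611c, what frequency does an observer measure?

β = v/c = 0.611
(1+β)/(1-β) = 1.611/0.389 = 4.141
Doppler factor = √(4.141) = 2.035
f_obs = 773.8 × 2.035 = 1575 THz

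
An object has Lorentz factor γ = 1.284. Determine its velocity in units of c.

From γ = 1/√(1 - v²/c²):
1/γ² = 1/1.284² = 0.60655
v²/c² = 1 - 0.60655 = 0.39345
v/c = √(0.39345) = 0.6273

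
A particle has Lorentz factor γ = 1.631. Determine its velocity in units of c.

From γ = 1/√(1 - v²/c²):
1/γ² = 1/1.631² = 0.3759
v²/c² = 1 - 0.3759 = 0.6241
v/c = √(0.6241) = 0.7900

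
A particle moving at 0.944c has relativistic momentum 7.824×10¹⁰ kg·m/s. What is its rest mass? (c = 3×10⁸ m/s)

γ = 1/√(1 - 0.944²) = 3.031
v = 0.944 × 3×10⁸ = 2.832×10⁸ m/s
m = p/(γv) = 7.824×10¹⁰/(3.031 × 2.832×10⁸) = 91.15 kg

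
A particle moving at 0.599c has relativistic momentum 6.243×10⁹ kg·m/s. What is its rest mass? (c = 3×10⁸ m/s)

γ = 1/√(1 - 0.599²) = 1.249
v = 0.599 × 3×10⁸ = 1.797×10⁸ m/s
m = p/(γv) = 6.243×10⁹/(1.249 × 1.797×10⁸) = 27.82 kg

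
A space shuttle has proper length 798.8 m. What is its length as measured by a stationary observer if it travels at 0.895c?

Proper length L₀ = 798.8 m
γ = 1/√(1 - 0.895²) = 2.242
L = L₀/γ = 798.8/2.242 = 356.3 m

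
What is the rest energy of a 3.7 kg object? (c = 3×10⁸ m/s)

c² = (3×10⁸)² = 9.000×10¹⁶ m²/s²
E₀ = mc² = 3.7 × 9.000×10¹⁶ = 3.330×10¹⁷ J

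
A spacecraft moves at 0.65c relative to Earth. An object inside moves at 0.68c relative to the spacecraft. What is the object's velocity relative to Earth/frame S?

u = (u' + v)/(1 + u'v/c²)
Numerator: 0.68 + 0.65 = 1.33
Denominator: 1 + 0.442 = 1.442
u = 1.33/1.442 = 0.9223c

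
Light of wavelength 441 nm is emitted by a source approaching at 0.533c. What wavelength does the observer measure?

β = 0.533
Wavelength Doppler factor = √(0.467/1.533) = √(0.3046) = 0.5519
λ_obs = 441 × 0.5519 = 243.4 nm (blueshift)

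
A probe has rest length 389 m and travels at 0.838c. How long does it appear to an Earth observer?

Proper length L₀ = 389 m
γ = 1/√(1 - 0.838²) = 1.8326
L = L₀/γ = 389/1.8326 = 212.3 m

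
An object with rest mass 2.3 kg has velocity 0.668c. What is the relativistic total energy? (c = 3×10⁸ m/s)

γ = 1/√(1 - 0.668²) = 1.344
mc² = 2.3 × (3×10⁸)² = 2.070×10¹⁷ J
E = γmc² = 1.344 × 2.070×10¹⁷ = 2.782×10¹⁷ J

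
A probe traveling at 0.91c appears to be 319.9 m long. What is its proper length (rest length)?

Contracted length L = 319.9 m
γ = 1/√(1 - 0.91²) = 2.412
L₀ = γL = 2.412 × 319.9 = 771.6 m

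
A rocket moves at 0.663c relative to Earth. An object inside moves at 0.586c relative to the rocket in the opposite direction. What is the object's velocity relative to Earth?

Object's velocity in rocket frame is u' = -0.586c
u = (u' + v)/(1 + u'v/c²) = (v - 0.586)/(1 - 0.586·v/c²)
Numerator: 0.663 - 0.586 = 0.077
Denominator: 1 - 0.388518 = 0.611482
u = 0.077/0.611482 = 0.1259c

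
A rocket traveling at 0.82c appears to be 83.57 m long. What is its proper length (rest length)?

Contracted length L = 83.57 m
γ = 1/√(1 - 0.82²) = 1.747
L₀ = γL = 1.747 × 83.57 = 146.0 m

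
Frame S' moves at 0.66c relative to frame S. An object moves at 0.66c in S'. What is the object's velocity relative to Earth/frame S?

u = (u' + v)/(1 + u'v/c²)
Numerator: 0.66 + 0.66 = 1.32
Denominator: 1 + 0.4356 = 1.4356
u = 1.32/1.4356 = 0.9195c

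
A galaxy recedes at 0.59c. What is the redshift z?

β = 0.59
(1+β)/(1-β) = 1.59/0.41 = 3.878
√(3.878) = 1.9693
z = 1.9693 - 1 = 0.9693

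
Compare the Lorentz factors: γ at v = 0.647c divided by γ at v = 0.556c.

γ₁ = 1/√(1 - 0.647²) = 1.311
γ₂ = 1/√(1 - 0.556²) = 1.203
γ₁/γ₂ = 1.311/1.203 = 1.090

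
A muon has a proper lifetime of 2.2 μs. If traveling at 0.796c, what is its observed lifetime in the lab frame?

Proper lifetime τ₀ = 2.2 μs
γ = 1/√(1 - 0.796²) = 1.6521
τ = γτ₀ = 1.6521 × 2.2 μs = 3.635 μs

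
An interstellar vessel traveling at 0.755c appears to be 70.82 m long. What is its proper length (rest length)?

Contracted length L = 70.82 m
γ = 1/√(1 - 0.755²) = 1.525
L₀ = γL = 1.525 × 70.82 = 108.0 m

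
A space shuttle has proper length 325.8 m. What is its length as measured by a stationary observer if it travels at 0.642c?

Proper length L₀ = 325.8 m
γ = 1/√(1 - 0.642²) = 1.304
L = L₀/γ = 325.8/1.304 = 249.8 m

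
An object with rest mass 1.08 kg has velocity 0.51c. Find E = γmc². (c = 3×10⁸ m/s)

γ = 1/√(1 - 0.51²) = 1.163
mc² = 1.08 × (3×10⁸)² = 9.720×10¹⁶ J
E = γmc² = 1.163 × 9.720×10¹⁶ = 1.130×10¹⁷ J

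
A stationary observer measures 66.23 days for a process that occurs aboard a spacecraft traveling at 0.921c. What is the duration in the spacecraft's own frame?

Dilated time Δt = 66.23 days
γ = 1/√(1 - 0.921²) = 2.567
Δt₀ = Δt/γ = 66.23/2.567 = 25.80 days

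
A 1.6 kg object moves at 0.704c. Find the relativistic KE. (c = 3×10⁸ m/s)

γ = 1/√(1 - 0.704²) = 1.40805
γ - 1 = 0.40805
KE = (γ-1)mc² = 0.40805 × 1.6 × (3×10⁸)² = 5.876×10¹⁶ J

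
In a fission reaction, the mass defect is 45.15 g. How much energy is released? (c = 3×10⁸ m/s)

Convert mass defect: Δm = 45.15 g = 0.04515 kg
E = Δm·c² = 0.04515 × (3×10⁸)²
= 0.04515 × 9×10¹⁶ = 4.064×10¹⁵ J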